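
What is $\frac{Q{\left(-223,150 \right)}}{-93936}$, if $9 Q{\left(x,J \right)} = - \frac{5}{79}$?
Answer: $\frac{5}{66788496} \approx 7.4863 \cdot 10^{-8}$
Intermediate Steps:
$Q{\left(x,J \right)} = - \frac{5}{711}$ ($Q{\left(x,J \right)} = \frac{\left(-5\right) \frac{1}{79}}{9} = \frac{1}{9} \left(- \frac{5}{79}\right) = - \frac{5}{711}$)
$\frac{Q{\left(-223,150 \right)}}{-93936} = - \frac{5}{711 \left(-93936\right)} = \left(- \frac{5}{711}\right) \left(- \frac{1}{93936}\right) = \frac{5}{66788496}$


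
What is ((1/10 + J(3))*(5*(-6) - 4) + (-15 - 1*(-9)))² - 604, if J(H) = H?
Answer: 295149/25 ≈ 11806.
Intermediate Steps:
((1/10 + J(3))*(5*(-6) - 4) + (-15 - 1*(-9)))² - 604 = ((1/10 + 3)*(5*(-6) - 4) + (-15 - 1*(-9)))² - 604 = ((⅒ + 3)*(-30 - 4) + (-15 + 9))² - 604 = ((31/10)*(-34) - 6)² - 604 = (-527/5 - 6)² - 604 = (-557/5)² - 604 = 310249/25 - 604 = 295149/25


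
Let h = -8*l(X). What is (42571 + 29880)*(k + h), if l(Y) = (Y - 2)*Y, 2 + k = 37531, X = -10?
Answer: 2649460619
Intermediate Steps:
k = 37529 (k = -2 + 37531 = 37529)
l(Y) = Y*(-2 + Y) (l(Y) = (-2 + Y)*Y = Y*(-2 + Y))
h = -960 (h = -(-80)*(-2 - 10) = -(-80)*(-12) = -8*120 = -960)
(42571 + 29880)*(k + h) = (42571 + 29880)*(37529 - 960) = 72451*36569 = 2649460619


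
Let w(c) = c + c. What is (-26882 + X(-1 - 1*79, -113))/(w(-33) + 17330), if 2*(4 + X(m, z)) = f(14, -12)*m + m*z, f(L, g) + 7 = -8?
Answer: -10883/8632 ≈ -1.2608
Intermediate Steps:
f(L, g) = -15 (f(L, g) = -7 - 8 = -15)
w(c) = 2*c
X(m, z) = -4 - 15*m/2 + m*z/2 (X(m, z) = -4 + (-15*m + m*z)/2 = -4 + (-15*m/2 + m*z/2) = -4 - 15*m/2 + m*z/2)
(-26882 + X(-1 - 1*79, -113))/(w(-33) + 17330) = (-26882 + (-4 - 15*(-1 - 1*79)/2 + (½)*(-1 - 1*79)*(-113)))/(2*(-33) + 17330) = (-26882 + (-4 - 15*(-1 - 79)/2 + (½)*(-1 - 79)*(-113)))/(-66 + 17330) = (-26882 + (-4 - 15/2*(-80) + (½)*(-80)*(-113)))/17264 = (-26882 + (-4 + 600 + 4520))*(1/17264) = (-26882 + 5116)*(1/17264) = -21766*1/17264 = -10883/8632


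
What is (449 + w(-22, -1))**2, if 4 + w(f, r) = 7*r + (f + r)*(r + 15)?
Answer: 13456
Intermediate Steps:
w(f, r) = -4 + 7*r + (15 + r)*(f + r) (w(f, r) = -4 + (7*r + (f + r)*(r + 15)) = -4 + (7*r + (f + r)*(15 + r)) = -4 + (7*r + (15 + r)*(f + r)) = -4 + 7*r + (15 + r)*(f + r))
(449 + w(-22, -1))**2 = (449 + (-4 + (-1)**2 + 15*(-22) + 22*(-1) - 22*(-1)))**2 = (449 + (-4 + 1 - 330 - 22 + 22))**2 = (449 - 333)**2 = 116**2 = 13456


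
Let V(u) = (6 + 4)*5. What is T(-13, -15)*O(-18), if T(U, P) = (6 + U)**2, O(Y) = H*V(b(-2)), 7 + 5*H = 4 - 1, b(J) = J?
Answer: -1960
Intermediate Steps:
V(u) = 50 (V(u) = 10*5 = 50)
H = -4/5 (H = -7/5 + (4 - 1)/5 = -7/5 + (1/5)*3 = -7/5 + 3/5 = -4/5 ≈ -0.80000)
O(Y) = -40 (O(Y) = -4/5*50 = -40)
T(-13, -15)*O(-18) = (6 - 13)**2*(-40) = (-7)**2*(-40) = 49*(-40) = -1960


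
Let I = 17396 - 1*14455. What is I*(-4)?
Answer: -11764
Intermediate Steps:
I = 2941 (I = 17396 - 14455 = 2941)
I*(-4) = 2941*(-4) = -11764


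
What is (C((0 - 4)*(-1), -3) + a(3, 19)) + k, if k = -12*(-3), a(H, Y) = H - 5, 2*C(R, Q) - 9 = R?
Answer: 81/2 ≈ 40.500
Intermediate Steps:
C(R, Q) = 9/2 + R/2
a(H, Y) = -5 + H
k = 36
(C((0 - 4)*(-1), -3) + a(3, 19)) + k = ((9/2 + ((0 - 4)*(-1))/2) + (-5 + 3)) + 36 = ((9/2 + (-4*(-1))/2) - 2) + 36 = ((9/2 + (½)*4) - 2) + 36 = ((9/2 + 2) - 2) + 36 = (13/2 - 2) + 36 = 9/2 + 36 = 81/2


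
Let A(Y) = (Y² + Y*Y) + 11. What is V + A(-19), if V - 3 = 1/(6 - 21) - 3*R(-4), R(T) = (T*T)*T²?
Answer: -481/15 ≈ -32.067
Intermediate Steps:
A(Y) = 11 + 2*Y² (A(Y) = (Y² + Y²) + 11 = 2*Y² + 11 = 11 + 2*Y²)
R(T) = T⁴ (R(T) = T²*T² = T⁴)
V = -11476/15 (V = 3 + (1/(6 - 21) - 3*(-4)⁴) = 3 + (1/(-15) - 3*256) = 3 + (-1/15 - 768) = 3 - 11521/15 = -11476/15 ≈ -765.07)
V + A(-19) = -11476/15 + (11 + 2*(-19)²) = -11476/15 + (11 + 2*361) = -11476/15 + (11 + 722) = -11476/15 + 733 = -481/15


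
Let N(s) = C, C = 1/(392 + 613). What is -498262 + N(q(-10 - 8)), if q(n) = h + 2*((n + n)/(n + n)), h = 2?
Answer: -500753309/1005 ≈ -4.9826e+5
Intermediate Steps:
C = 1/1005 ≈ 0.00099503
q(n) = 4 (q(n) = 2 + 2*((n + n)/(n + n)) = 2 + 2*((2*n)/((2*n))) = 2 + 2*((2*n)*(1/(2*n))) = 2 + 2*1 = 2 + 2 = 4)
N(s) = 1/1005
-498262 + N(q(-10 - 8)) = -498262 + 1/1005 = -500753309/1005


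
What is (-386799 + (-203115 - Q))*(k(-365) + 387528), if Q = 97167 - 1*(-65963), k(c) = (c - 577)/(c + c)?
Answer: -106516711543404/365 ≈ -2.9183e+11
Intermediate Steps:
k(c) = (-577 + c)/(2*c) (k(c) = (-577 + c)/((2*c)) = (-577 + c)*(1/(2*c)) = (-577 + c)/(2*c))
Q = 163130 (Q = 97167 + 65963 = 163130)
(-386799 + (-203115 - Q))*(k(-365) + 387528) = (-386799 + (-203115 - 1*163130))*((½)*(-577 - 365)/(-365) + 387528) = (-386799 + (-203115 - 163130))*((½)*(-1/365)*(-942) + 387528) = (-386799 - 366245)*(471/365 + 387528) = -753044*141448191/365 = -106516711543404/365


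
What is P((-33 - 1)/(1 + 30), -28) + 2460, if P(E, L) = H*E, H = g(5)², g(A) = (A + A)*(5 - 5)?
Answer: 2460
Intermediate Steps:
g(A) = 0 (g(A) = (2*A)*0 = 0)
H = 0 (H = 0² = 0)
P(E, L) = 0 (P(E, L) = 0*E = 0)
P((-33 - 1)/(1 + 30), -28) + 2460 = 0 + 2460 = 2460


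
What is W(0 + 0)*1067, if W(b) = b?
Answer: 0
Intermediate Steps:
W(0 + 0)*1067 = (0 + 0)*1067 = 0*1067 = 0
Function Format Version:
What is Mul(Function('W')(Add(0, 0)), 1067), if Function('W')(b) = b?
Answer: 0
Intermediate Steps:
Mul(Function('W')(Add(0, 0)), 1067) = Mul(Add(0, 0), 1067) = Mul(0, 1067) = 0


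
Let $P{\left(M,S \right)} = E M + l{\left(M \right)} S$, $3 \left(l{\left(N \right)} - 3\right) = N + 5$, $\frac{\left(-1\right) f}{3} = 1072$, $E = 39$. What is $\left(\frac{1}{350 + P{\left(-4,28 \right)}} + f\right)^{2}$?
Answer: $\frac{7685031851721}{743044} \approx 1.0343 \cdot 10^{7}$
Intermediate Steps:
$f = -3216$ ($f = \left(-3\right) 1072 = -3216$)
$l{\left(N \right)} = \frac{14}{3} + \frac{N}{3}$ ($l{\left(N \right)} = 3 + \frac{N + 5}{3} = 3 + \frac{5 + N}{3} = 3 + \left(\frac{5}{3} + \frac{N}{3}\right) = \frac{14}{3} + \frac{N}{3}$)
$P{\left(M,S \right)} = 39 M + S \left(\frac{14}{3} + \frac{M}{3}\right)$ ($P{\left(M,S \right)} = 39 M + \left(\frac{14}{3} + \frac{M}{3}\right) S = 39 M + S \left(\frac{14}{3} + \frac{M}{3}\right)$)
$\left(\frac{1}{350 + P{\left(-4,28 \right)}} + f\right)^{2} = \left(\frac{1}{350 + \left(39 \left(-4\right) + \frac{1}{3} \cdot 28 \left(14 - 4\right)\right)} - 3216\right)^{2} = \left(\frac{1}{350 - \left(156 - \frac{280}{3}\right)} - 3216\right)^{2} = \left(\frac{1}{350 + \left(-156 + \frac{280}{3}\right)} - 3216\right)^{2} = \left(\frac{1}{350 - \frac{188}{3}} - 3216\right)^{2} = \left(\frac{1}{\frac{862}{3}} - 3216\right)^{2} = \left(\frac{3}{862} - 3216\right)^{2} = \left(- \frac{2772189}{862}\right)^{2} = \frac{7685031851721}{743044}$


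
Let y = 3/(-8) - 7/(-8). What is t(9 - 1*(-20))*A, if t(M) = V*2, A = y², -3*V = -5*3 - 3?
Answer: 3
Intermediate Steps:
y = ½ (y = 3*(-⅛) - 7*(-⅛) = -3/8 + 7/8 = ½ ≈ 0.50000)
V = 6 (V = -(-5*3 - 3)/3 = -(-15 - 3)/3 = -⅓*(-18) = 6)
A = ¼ (A = (½)² = ¼ ≈ 0.25000)
t(M) = 12 (t(M) = 6*2 = 12)
t(9 - 1*(-20))*A = 12*(¼) = 3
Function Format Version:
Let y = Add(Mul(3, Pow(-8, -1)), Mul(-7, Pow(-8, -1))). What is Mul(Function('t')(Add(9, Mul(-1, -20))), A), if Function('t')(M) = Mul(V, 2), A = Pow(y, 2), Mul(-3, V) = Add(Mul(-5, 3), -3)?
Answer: 3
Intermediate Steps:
y = Rational(1, 2) (y = Add(Mul(3, Rational(-1, 8)), Mul(-7, Rational(-1, 8))) = Add(Rational(-3, 8), Rational(7, 8)) = Rational(1, 2) ≈ 0.50000)
V = 6 (V = Mul(Rational(-1, 3), Add(Mul(-5, 3), -3)) = Mul(Rational(-1, 3), Add(-15, -3)) = Mul(Rational(-1, 3), -18) = 6)
A = Rational(1, 4) (A = Pow(Rational(1, 2), 2) = Rational(1, 4) ≈ 0.25000)
Function('t')(M) = 12 (Function('t')(M) = Mul(6, 2) = 12)
Mul(Function('t')(Add(9, Mul(-1, -20))), A) = Mul(12, Rational(1, 4)) = 3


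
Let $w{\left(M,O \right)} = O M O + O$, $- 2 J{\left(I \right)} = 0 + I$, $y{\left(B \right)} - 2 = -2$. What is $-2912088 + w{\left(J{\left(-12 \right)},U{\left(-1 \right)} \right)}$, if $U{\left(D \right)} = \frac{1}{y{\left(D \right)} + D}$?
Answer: $-2912083$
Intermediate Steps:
$y{\left(B \right)} = 0$ ($y{\left(B \right)} = 2 - 2 = 0$)
$J{\left(I \right)} = - \frac{I}{2}$ ($J{\left(I \right)} = - \frac{0 + I}{2} = - \frac{I}{2}$)
$U{\left(D \right)} = \frac{1}{D}$ ($U{\left(D \right)} = \frac{1}{0 + D} = \frac{1}{D}$)
$w{\left(M,O \right)} = O + M O^{2}$ ($w{\left(M,O \right)} = M O O + O = M O^{2} + O = O + M O^{2}$)
$-2912088 + w{\left(J{\left(-12 \right)},U{\left(-1 \right)} \right)} = -2912088 + \frac{1 + \frac{\left(- \frac{1}{2}\right) \left(-12\right)}{-1}}{-1} = -2912088 - \left(1 + 6 \left(-1\right)\right) = -2912088 - \left(1 - 6\right) = -2912088 - -5 = -2912088 + 5 = -2912083$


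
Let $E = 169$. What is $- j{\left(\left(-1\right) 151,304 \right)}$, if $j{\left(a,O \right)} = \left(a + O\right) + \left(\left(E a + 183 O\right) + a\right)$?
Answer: $-30115$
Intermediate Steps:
$j{\left(a,O \right)} = 171 a + 184 O$ ($j{\left(a,O \right)} = \left(a + O\right) + \left(\left(169 a + 183 O\right) + a\right) = \left(O + a\right) + \left(170 a + 183 O\right) = 171 a + 184 O$)
$- j{\left(\left(-1\right) 151,304 \right)} = - (171 \left(\left(-1\right) 151\right) + 184 \cdot 304) = - (171 \left(-151\right) + 55936) = - (-25821 + 55936) = \left(-1\right) 30115 = -30115$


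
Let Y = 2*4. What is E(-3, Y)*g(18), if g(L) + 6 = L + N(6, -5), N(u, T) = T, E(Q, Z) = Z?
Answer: 56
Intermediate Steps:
Y = 8
g(L) = -11 + L (g(L) = -6 + (L - 5) = -6 + (-5 + L) = -11 + L)
E(-3, Y)*g(18) = 8*(-11 + 18) = 8*7 = 56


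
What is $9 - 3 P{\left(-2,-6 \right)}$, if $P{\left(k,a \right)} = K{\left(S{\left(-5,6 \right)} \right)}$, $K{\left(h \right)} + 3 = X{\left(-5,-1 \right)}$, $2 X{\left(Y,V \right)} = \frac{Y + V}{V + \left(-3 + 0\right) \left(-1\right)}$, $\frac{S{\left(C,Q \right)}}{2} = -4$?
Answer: $\frac{45}{2} \approx 22.5$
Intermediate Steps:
$S{\left(C,Q \right)} = -8$ ($S{\left(C,Q \right)} = 2 \left(-4\right) = -8$)
$X{\left(Y,V \right)} = \frac{V + Y}{2 \left(3 + V\right)}$ ($X{\left(Y,V \right)} = \frac{\left(Y + V\right) \frac{1}{V + \left(-3 + 0\right) \left(-1\right)}}{2} = \frac{\left(V + Y\right) \frac{1}{V - -3}}{2} = \frac{\left(V + Y\right) \frac{1}{V + 3}}{2} = \frac{\left(V + Y\right) \frac{1}{3 + V}}{2} = \frac{\frac{1}{3 + V} \left(V + Y\right)}{2} = \frac{V + Y}{2 \left(3 + V\right)}$)
$K{\left(h \right)} = - \frac{9}{2}$ ($K{\left(h \right)} = -3 + \frac{-1 - 5}{2 \left(3 - 1\right)} = -3 + \frac{1}{2} \cdot \frac{1}{2} \left(-6\right) = -3 - \frac{3}{2} = - \frac{9}{2}$)
$P{\left(k,a \right)} = - \frac{9}{2}$
$9 - 3 P{\left(-2,-6 \right)} = 9 - - \frac{27}{2} = 9 + \frac{27}{2} = \frac{45}{2}$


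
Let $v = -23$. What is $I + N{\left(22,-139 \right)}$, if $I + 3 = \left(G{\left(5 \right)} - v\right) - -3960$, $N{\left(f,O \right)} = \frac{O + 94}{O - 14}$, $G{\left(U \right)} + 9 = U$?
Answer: $\frac{67597}{17} \approx 3976.3$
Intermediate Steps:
$G{\left(U \right)} = -9 + U$
$N{\left(f,O \right)} = \frac{94 + O}{-14 + O}$
$I = 3976$ ($I = -3 + \left(\left(\left(-9 + 5\right) - -23\right) - -3960\right) = -3 + \left(\left(-4 + 23\right) + 3960\right) = -3 + \left(19 + 3960\right) = -3 + 3979 = 3976$)
$I + N{\left(22,-139 \right)} = 3976 + \frac{94 - 139}{-14 - 139} = 3976 + \frac{1}{-153} \left(-45\right) = 3976 - - \frac{5}{17} = 3976 + \frac{5}{17} = \frac{67597}{17}$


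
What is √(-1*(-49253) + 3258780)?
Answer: √3308033 ≈ 1818.8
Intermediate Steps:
√(-1*(-49253) + 3258780) = √(49253 + 3258780) = √3308033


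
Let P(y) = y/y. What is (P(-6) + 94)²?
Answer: 9025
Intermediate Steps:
P(y) = 1
(P(-6) + 94)² = (1 + 94)² = 95² = 9025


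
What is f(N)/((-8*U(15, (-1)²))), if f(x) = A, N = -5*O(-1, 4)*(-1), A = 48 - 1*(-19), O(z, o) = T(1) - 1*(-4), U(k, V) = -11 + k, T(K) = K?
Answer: -67/32 ≈ -2.0938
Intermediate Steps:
O(z, o) = 5 (O(z, o) = 1 - 1*(-4) = 1 + 4 = 5)
A = 67 (A = 48 + 19 = 67)
N = 25 (N = -5*5*(-1) = -25*(-1) = 25)
f(x) = 67
f(N)/((-8*U(15, (-1)²))) = 67/((-8*(-11 + 15))) = 67/((-8*4)) = 67/(-32) = 67*(-1/32) = -67/32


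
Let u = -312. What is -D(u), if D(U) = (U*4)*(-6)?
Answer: -7488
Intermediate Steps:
D(U) = -24*U (D(U) = (4*U)*(-6) = -24*U)
-D(u) = -(-24)*(-312) = -1*7488 = -7488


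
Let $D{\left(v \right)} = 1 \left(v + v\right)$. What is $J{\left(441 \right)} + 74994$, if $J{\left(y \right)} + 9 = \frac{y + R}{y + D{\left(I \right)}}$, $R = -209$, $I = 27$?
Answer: $\frac{37117807}{495} \approx 74986.0$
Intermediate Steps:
$D{\left(v \right)} = 2 v$ ($D{\left(v \right)} = 1 \cdot 2 v = 2 v$)
$J{\left(y \right)} = -9 + \frac{-209 + y}{54 + y}$ ($J{\left(y \right)} = -9 + \frac{y - 209}{y + 2 \cdot 27} = -9 + \frac{-209 + y}{y + 54} = -9 + \frac{-209 + y}{54 + y}$)
$J{\left(441 \right)} + 74994 = \frac{-695 - 3528}{54 + 441} + 74994 = \frac{-695 - 3528}{495} + 74994 = \frac{1}{495} \left(-4223\right) + 74994 = - \frac{4223}{495} + 74994 = \frac{37117807}{495}$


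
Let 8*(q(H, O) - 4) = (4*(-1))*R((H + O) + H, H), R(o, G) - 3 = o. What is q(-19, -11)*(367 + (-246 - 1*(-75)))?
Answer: 5292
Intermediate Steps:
R(o, G) = 3 + o
q(H, O) = 5/2 - H - O/2 (q(H, O) = 4 + ((4*(-1))*(3 + ((H + O) + H)))/8 = 4 + (-4*(3 + (O + 2*H)))/8 = 4 + (-4*(3 + O + 2*H))/8 = 4 + (-12 - 8*H - 4*O)/8 = 4 + (-3/2 - H - O/2) = 5/2 - H - O/2)
q(-19, -11)*(367 + (-246 - 1*(-75))) = (5/2 - 1*(-19) - ½*(-11))*(367 + (-246 - 1*(-75))) = (5/2 + 19 + 11/2)*(367 + (-246 + 75)) = 27*(367 - 171) = 27*196 = 5292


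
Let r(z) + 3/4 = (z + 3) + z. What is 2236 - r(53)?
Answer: 8511/4 ≈ 2127.8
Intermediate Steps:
r(z) = 9/4 + 2*z (r(z) = -3/4 + ((z + 3) + z) = -3/4 + ((3 + z) + z) = -3/4 + (3 + 2*z) = 9/4 + 2*z)
2236 - r(53) = 2236 - (9/4 + 2*53) = 2236 - (9/4 + 106) = 2236 - 1*433/4 = 2236 - 433/4 = 8511/4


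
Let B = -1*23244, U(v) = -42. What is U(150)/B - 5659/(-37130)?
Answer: 5545719/35960405 ≈ 0.15422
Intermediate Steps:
B = -23244
U(150)/B - 5659/(-37130) = -42/(-23244) - 5659/(-37130) = -42*(-1/23244) - 5659*(-1/37130) = 7/3874 + 5659/37130 = 5545719/35960405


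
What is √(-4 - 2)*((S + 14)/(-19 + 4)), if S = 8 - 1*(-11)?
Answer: -11*I*√6/5 ≈ -5.3889*I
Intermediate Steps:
S = 19 (S = 8 + 11 = 19)
√(-4 - 2)*((S + 14)/(-19 + 4)) = √(-4 - 2)*((19 + 14)/(-19 + 4)) = √(-6)*(33/(-15)) = (I*√6)*(33*(-1/15)) = (I*√6)*(-11/5) = -11*I*√6/5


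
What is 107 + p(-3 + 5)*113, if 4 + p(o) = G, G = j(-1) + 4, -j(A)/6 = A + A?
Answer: 1463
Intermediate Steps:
j(A) = -12*A (j(A) = -6*(A + A) = -12*A)
G = 16 (G = -12*(-1) + 4 = 12 + 4 = 16)
p(o) = 12 (p(o) = -4 + 16 = 12)
107 + p(-3 + 5)*113 = 107 + 12*113 = 107 + 1356 = 1463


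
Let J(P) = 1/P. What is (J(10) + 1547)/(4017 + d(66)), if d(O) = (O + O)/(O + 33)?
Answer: 46413/120550 ≈ 0.38501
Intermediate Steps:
d(O) = 2*O/(33 + O) (d(O) = (2*O)/(33 + O) = 2*O/(33 + O))
(J(10) + 1547)/(4017 + d(66)) = (1/10 + 1547)/(4017 + 2*66/(33 + 66)) = (⅒ + 1547)/(4017 + 2*66/99) = 15471/(10*(4017 + 2*66*(1/99))) = 15471/(10*(4017 + 4/3)) = 15471/(10*(12055/3)) = (15471/10)*(3/12055) = 46413/120550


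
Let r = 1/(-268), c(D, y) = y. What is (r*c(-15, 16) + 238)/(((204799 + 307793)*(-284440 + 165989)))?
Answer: -2657/678006890744 ≈ -3.9188e-9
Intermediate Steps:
r = -1/268 ≈ -0.0037313
(r*c(-15, 16) + 238)/(((204799 + 307793)*(-284440 + 165989))) = (-1/268*16 + 238)/(((204799 + 307793)*(-284440 + 165989))) = (-4/67 + 238)/((512592*(-118451))) = (15942/67)/(-60717034992) = (15942/67)*(-1/60717034992) = -2657/678006890744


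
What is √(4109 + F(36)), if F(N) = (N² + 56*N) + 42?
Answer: √7463 ≈ 86.389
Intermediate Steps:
F(N) = 42 + N² + 56*N
√(4109 + F(36)) = √(4109 + (42 + 36² + 56*36)) = √(4109 + (42 + 1296 + 2016)) = √(4109 + 3354) = √7463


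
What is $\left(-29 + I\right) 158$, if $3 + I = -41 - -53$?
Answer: $-3160$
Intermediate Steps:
$I = 9$ ($I = -3 - -12 = -3 + \left(-41 + 53\right) = -3 + 12 = 9$)
$\left(-29 + I\right) 158 = \left(-29 + 9\right) 158 = \left(-20\right) 158 = -3160$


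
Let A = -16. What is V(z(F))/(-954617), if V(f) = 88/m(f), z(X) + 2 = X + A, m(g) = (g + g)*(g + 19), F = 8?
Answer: 22/42957765 ≈ 5.1213e-7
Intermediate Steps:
m(g) = 2*g*(19 + g) (m(g) = (2*g)*(19 + g) = 2*g*(19 + g))
z(X) = -18 + X (z(X) = -2 + (X - 16) = -2 + (-16 + X) = -18 + X)
V(f) = 44/(f*(19 + f)) (V(f) = 88/((2*f*(19 + f))) = 88*(1/(2*f*(19 + f))) = 44/(f*(19 + f)))
V(z(F))/(-954617) = (44/((-18 + 8)*(19 + (-18 + 8))))/(-954617) = (44/(-10*(19 - 10)))*(-1/954617) = (44*(-⅒)/9)*(-1/954617) = (44*(-⅒)*(⅑))*(-1/954617) = -22/45*(-1/954617) = 22/42957765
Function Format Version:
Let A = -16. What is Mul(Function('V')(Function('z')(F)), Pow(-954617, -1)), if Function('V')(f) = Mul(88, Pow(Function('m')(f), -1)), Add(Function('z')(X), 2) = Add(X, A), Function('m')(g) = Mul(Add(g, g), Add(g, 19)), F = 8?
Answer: Rational(22, 42957765) ≈ 5.1213e-7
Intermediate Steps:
Function('m')(g) = Mul(2, g, Add(19, g)) (Function('m')(g) = Mul(Mul(2, g), Add(19, g)) = Mul(2, g, Add(19, g)))
Function('z')(X) = Add(-18, X) (Function('z')(X) = Add(-2, Add(X, -16)) = Add(-2, Add(-16, X)) = Add(-18, X))
Function('V')(f) = Mul(44, Pow(f, -1), Pow(Add(19, f), -1)) (Function('V')(f) = Mul(88, Pow(Mul(2, f, Add(19, f)), -1)) = Mul(88, Mul(Rational(1, 2), Pow(f, -1), Pow(Add(19, f), -1))) = Mul(44, Pow(f, -1), Pow(Add(19, f), -1)))
Mul(Function('V')(Function('z')(F)), Pow(-954617, -1)) = Mul(Mul(44, Pow(Add(-18, 8), -1), Pow(Add(19, Add(-18, 8)), -1)), Pow(-954617, -1)) = Mul(Mul(44, Pow(-10, -1), Pow(Add(19, -10), -1)), Rational(-1, 954617)) = Mul(Mul(44, Rational(-1, 10), Pow(9, -1)), Rational(-1, 954617)) = Mul(Mul(44, Rational(-1, 10), Rational(1, 9)), Rational(-1, 954617)) = Mul(Rational(-22, 45), Rational(-1, 954617)) = Rational(22, 42957765)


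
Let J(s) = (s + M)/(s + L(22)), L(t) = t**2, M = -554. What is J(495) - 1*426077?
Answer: -417129442/979 ≈ -4.2608e+5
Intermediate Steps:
J(s) = (-554 + s)/(484 + s) (J(s) = (s - 554)/(s + 22**2) = (-554 + s)/(s + 484) = (-554 + s)/(484 + s))
J(495) - 1*426077 = (-554 + 495)/(484 + 495) - 1*426077 = -59/979 - 426077 = -417129442/979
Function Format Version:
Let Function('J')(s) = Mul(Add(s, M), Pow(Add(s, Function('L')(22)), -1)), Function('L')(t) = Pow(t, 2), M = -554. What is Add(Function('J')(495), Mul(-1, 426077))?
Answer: Rational(-417129442, 979) ≈ -4.2608e+5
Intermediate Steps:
Function('J')(s) = Mul(Pow(Add(484, s), -1), Add(-554, s)) (Function('J')(s) = Mul(Add(s, -554), Pow(Add(s, Pow(22, 2)), -1)) = Mul(Add(-554, s), Pow(Add(s, 484), -1)) = Mul(Add(-554, s), Pow(Add(484, s), -1)) = Mul(Pow(Add(484, s), -1), Add(-554, s)))
Add(Function('J')(495), Mul(-1, 426077)) = Add(Mul(Pow(Add(484, 495), -1), Add(-554, 495)), Mul(-1, 426077)) = Add(Mul(Pow(979, -1), -59), -426077) = Add(Mul(Rational(1, 979), -59), -426077) = Add(Rational(-59, 979), -426077) = Rational(-417129442, 979)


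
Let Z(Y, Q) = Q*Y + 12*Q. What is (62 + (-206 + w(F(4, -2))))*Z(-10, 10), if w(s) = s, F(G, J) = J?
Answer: -2920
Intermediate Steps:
Z(Y, Q) = 12*Q + Q*Y
(62 + (-206 + w(F(4, -2))))*Z(-10, 10) = (62 + (-206 - 2))*(10*(12 - 10)) = (62 - 208)*(10*2) = -146*20 = -2920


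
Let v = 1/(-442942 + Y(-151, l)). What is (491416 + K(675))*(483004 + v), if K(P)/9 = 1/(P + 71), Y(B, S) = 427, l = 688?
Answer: 15671005042733371871/66023238 ≈ 2.3736e+11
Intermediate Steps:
K(P) = 9/(71 + P) (K(P) = 9/(P + 71) = 9/(71 + P))
v = -1/442515 (v = 1/(-442942 + 427) = 1/(-442515) = -1/442515 ≈ -2.2598e-6)
(491416 + K(675))*(483004 + v) = (491416 + 9/(71 + 675))*(483004 - 1/442515) = (491416 + 9/746)*(213736515059/442515) = (366596345/746)*(213736515059/442515) = 15671005042733371871/66023238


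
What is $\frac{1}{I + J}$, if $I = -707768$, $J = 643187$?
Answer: $- \frac{1}{64581} \approx -1.5484 \cdot 10^{-5}$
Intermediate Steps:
$\frac{1}{I + J} = \frac{1}{-707768 + 643187} = \frac{1}{-64581} = - \frac{1}{64581}$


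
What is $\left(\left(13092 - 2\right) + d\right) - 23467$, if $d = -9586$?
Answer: $-19963$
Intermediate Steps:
$\left(\left(13092 - 2\right) + d\right) - 23467 = \left(\left(13092 - 2\right) - 9586\right) - 23467 = \left(13090 - 9586\right) - 23467 = 3504 - 23467 = -19963$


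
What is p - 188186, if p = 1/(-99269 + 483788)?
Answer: -72361092533/384519 ≈ -1.8819e+5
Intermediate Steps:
p = 1/384519 ≈ 2.6007e-6
p - 188186 = 1/384519 - 188186 = -72361092533/384519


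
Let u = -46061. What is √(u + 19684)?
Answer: I*√26377 ≈ 162.41*I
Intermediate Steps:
√(u + 19684) = √(-46061 + 19684) = √(-26377) = I*√26377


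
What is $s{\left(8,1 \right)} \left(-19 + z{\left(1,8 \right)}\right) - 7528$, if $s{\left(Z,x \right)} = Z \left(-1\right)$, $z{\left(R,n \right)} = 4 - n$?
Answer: $-7344$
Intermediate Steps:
$s{\left(Z,x \right)} = - Z$
$s{\left(8,1 \right)} \left(-19 + z{\left(1,8 \right)}\right) - 7528 = \left(-1\right) 8 \left(-19 + \left(4 - 8\right)\right) - 7528 = - 8 \left(-19 + \left(4 - 8\right)\right) - 7528 = - 8 \left(-19 - 4\right) - 7528 = \left(-8\right) \left(-23\right) - 7528 = 184 - 7528 = -7344$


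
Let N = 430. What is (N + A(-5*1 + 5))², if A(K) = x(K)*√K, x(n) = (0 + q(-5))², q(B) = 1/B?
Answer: 184900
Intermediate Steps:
x(n) = 1/25 (x(n) = (0 + 1/(-5))² = (0 - ⅕)² = (-⅕)² = 1/25)
A(K) = √K/25
(N + A(-5*1 + 5))² = (430 + √(-5*1 + 5)/25)² = (430 + √(-5 + 5)/25)² = (430 + √0/25)² = (430 + (1/25)*0)² = (430 + 0)² = 430² = 184900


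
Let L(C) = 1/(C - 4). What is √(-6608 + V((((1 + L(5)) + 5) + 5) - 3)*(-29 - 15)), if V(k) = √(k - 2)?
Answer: 2*√(-1652 - 11*√7) ≈ 82.003*I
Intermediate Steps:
L(C) = 1/(-4 + C)
V(k) = √(-2 + k)
√(-6608 + V((((1 + L(5)) + 5) + 5) - 3)*(-29 - 15)) = √(-6608 + √(-2 + ((((1 + 1/(-4 + 5)) + 5) + 5) - 3))*(-29 - 15)) = √(-6608 + √(-2 + ((((1 + 1/1) + 5) + 5) - 3))*(-44)) = √(-6608 + √(-2 + ((((1 + 1) + 5) + 5) - 3))*(-44)) = √(-6608 + √(-2 + (((2 + 5) + 5) - 3))*(-44)) = √(-6608 + √(-2 + ((7 + 5) - 3))*(-44)) = √(-6608 + √(-2 + (12 - 3))*(-44)) = √(-6608 + √(-2 + 9)*(-44)) = √(-6608 + √7*(-44)) = √(-6608 - 44*√7)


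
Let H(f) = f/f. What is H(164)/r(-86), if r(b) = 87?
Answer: 1/87 ≈ 0.011494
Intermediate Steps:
H(f) = 1
H(164)/r(-86) = 1/87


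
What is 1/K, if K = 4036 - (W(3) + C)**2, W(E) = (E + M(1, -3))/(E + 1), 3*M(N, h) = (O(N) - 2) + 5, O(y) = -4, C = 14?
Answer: 9/34388 ≈ 0.00026172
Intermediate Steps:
M(N, h) = -1/3 (M(N, h) = ((-4 - 2) + 5)/3 = (-6 + 5)/3 = (1/3)*(-1) = -1/3)
W(E) = (-1/3 + E)/(1 + E) (W(E) = (E - 1/3)/(E + 1) = (-1/3 + E)/(1 + E))
K = 34388/9 (K = 4036 - ((-1/3 + 3)/(1 + 3) + 14)**2 = 4036 - ((8/3)/4 + 14)**2 = 4036 - ((1/4)*(8/3) + 14)**2 = 4036 - (2/3 + 14)**2 = 4036 - (44/3)**2 = 4036 - 1*1936/9 = 4036 - 1936/9 = 34388/9 ≈ 3820.9)
1/K = 1/(34388/9) = 9/34388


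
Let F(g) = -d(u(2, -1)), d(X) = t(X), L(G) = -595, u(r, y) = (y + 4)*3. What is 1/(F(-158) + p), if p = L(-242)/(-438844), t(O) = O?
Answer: -62692/564143 ≈ -0.11113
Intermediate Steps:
u(r, y) = 12 + 3*y (u(r, y) = (4 + y)*3 = 12 + 3*y)
d(X) = X
F(g) = -9 (F(g) = -(12 + 3*(-1)) = -(12 - 3) = -1*9 = -9)
p = 85/62692 (p = -595/(-438844) = -595*(-1/438844) = 85/62692 ≈ 0.0013558)
1/(F(-158) + p) = 1/(-9 + 85/62692) = 1/(-564143/62692) = -62692/564143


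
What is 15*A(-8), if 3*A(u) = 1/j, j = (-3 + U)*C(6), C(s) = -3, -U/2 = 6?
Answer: 1/9 ≈ 0.11111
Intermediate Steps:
U = -12 (U = -2*6 = -12)
j = 45 (j = (-3 - 12)*(-3) = -15*(-3) = 45)
A(u) = 1/135 (A(u) = (1/3)/45 = (1/3)*(1/45) = 1/135)
15*A(-8) = 15*(1/135) = 1/9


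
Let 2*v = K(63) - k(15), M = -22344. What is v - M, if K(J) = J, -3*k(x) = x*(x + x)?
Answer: 44901/2 ≈ 22451.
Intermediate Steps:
k(x) = -2*x²/3 (k(x) = -x*(x + x)/3 = -x*2*x/3 = -2*x²/3)
v = 213/2 (v = (63 - (-2)*15²/3)/2 = (63 - (-2)*225/3)/2 = (63 - 1*(-150))/2 = (63 + 150)/2 = (½)*213 = 213/2 ≈ 106.50)
v - M = 213/2 - 1*(-22344) = 213/2 + 22344 = 44901/2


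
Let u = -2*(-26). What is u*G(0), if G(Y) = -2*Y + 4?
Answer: 208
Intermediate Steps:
G(Y) = 4 - 2*Y
u = 52
u*G(0) = 52*(4 - 2*0) = 52*(4 + 0) = 52*4 = 208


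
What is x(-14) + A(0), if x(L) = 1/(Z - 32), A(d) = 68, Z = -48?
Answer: 5439/80 ≈ 67.988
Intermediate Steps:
x(L) = -1/80 (x(L) = 1/(-48 - 32) = 1/(-80) = -1/80)
x(-14) + A(0) = -1/80 + 68 = 5439/80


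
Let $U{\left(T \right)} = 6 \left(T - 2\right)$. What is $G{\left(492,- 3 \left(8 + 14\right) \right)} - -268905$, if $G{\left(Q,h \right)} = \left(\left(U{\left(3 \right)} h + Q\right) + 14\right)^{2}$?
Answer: $281005$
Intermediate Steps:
$U{\left(T \right)} = -12 + 6 T$ ($U{\left(T \right)} = 6 \left(-2 + T\right) = -12 + 6 T$)
$G{\left(Q,h \right)} = \left(14 + Q + 6 h\right)^{2}$ ($G{\left(Q,h \right)} = \left(\left(\left(-12 + 6 \cdot 3\right) h + Q\right) + 14\right)^{2} = \left(\left(\left(-12 + 18\right) h + Q\right) + 14\right)^{2} = \left(\left(6 h + Q\right) + 14\right)^{2} = \left(\left(Q + 6 h\right) + 14\right)^{2} = \left(14 + Q + 6 h\right)^{2}$)
$G{\left(492,- 3 \left(8 + 14\right) \right)} - -268905 = \left(14 + 492 + 6 \left(- 3 \left(8 + 14\right)\right)\right)^{2} - -268905 = \left(14 + 492 + 6 \left(\left(-3\right) 22\right)\right)^{2} + 268905 = \left(14 + 492 + 6 \left(-66\right)\right)^{2} + 268905 = \left(14 + 492 - 396\right)^{2} + 268905 = 110^{2} + 268905 = 12100 + 268905 = 281005$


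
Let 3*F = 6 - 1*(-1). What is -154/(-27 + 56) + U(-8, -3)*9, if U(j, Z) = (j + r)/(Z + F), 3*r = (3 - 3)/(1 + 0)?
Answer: 2978/29 ≈ 102.69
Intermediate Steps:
r = 0 (r = ((3 - 3)/(1 + 0))/3 = (0/1)/3 = (0*1)/3 = (⅓)*0 = 0)
F = 7/3 (F = (6 - 1*(-1))/3 = (6 + 1)/3 = (⅓)*7 = 7/3 ≈ 2.3333)
U(j, Z) = j/(7/3 + Z) (U(j, Z) = (j + 0)/(Z + 7/3) = j/(7/3 + Z))
-154/(-27 + 56) + U(-8, -3)*9 = -154/(-27 + 56) + (3*(-8)/(7 + 3*(-3)))*9 = -154/29 + (3*(-8)/(7 - 9))*9 = -154*1/29 + (3*(-8)/(-2))*9 = -154/29 + (3*(-8)*(-½))*9 = -154/29 + 12*9 = -154/29 + 108 = 2978/29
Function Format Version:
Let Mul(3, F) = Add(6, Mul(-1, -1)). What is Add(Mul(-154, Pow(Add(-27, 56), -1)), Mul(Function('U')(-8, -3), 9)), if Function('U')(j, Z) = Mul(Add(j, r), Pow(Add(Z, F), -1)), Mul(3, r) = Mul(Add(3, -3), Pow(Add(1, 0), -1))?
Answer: Rational(2978, 29) ≈ 102.69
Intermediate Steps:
r = 0 (r = Mul(Rational(1, 3), Mul(Add(3, -3), Pow(Add(1, 0), -1))) = Mul(Rational(1, 3), Mul(0, Pow(1, -1))) = Mul(Rational(1, 3), Mul(0, 1)) = Mul(Rational(1, 3), 0) = 0)
F = Rational(7, 3) (F = Mul(Rational(1, 3), Add(6, Mul(-1, -1))) = Mul(Rational(1, 3), Add(6, 1)) = Mul(Rational(1, 3), 7) = Rational(7, 3) ≈ 2.3333)
Function('U')(j, Z) = Mul(j, Pow(Add(Rational(7, 3), Z), -1)) (Function('U')(j, Z) = Mul(Add(j, 0), Pow(Add(Z, Rational(7, 3)), -1)) = Mul(j, Pow(Add(Rational(7, 3), Z), -1)))
Add(Mul(-154, Pow(Add(-27, 56), -1)), Mul(Function('U')(-8, -3), 9)) = Add(Mul(-154, Pow(Add(-27, 56), -1)), Mul(Mul(3, -8, Pow(Add(7, Mul(3, -3)), -1)), 9)) = Add(Mul(-154, Pow(29, -1)), Mul(Mul(3, -8, Pow(Add(7, -9), -1)), 9)) = Add(Mul(-154, Rational(1, 29)), Mul(Mul(3, -8, Pow(-2, -1)), 9)) = Add(Rational(-154, 29), Mul(Mul(3, -8, Rational(-1, 2)), 9)) = Add(Rational(-154, 29), Mul(12, 9)) = Add(Rational(-154, 29), 108) = Rational(2978, 29)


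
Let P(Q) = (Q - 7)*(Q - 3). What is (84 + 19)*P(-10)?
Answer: 22763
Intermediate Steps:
P(Q) = (-7 + Q)*(-3 + Q)
(84 + 19)*P(-10) = (84 + 19)*(21 + (-10)**2 - 10*(-10)) = 103*(21 + 100 + 100) = 103*221 = 22763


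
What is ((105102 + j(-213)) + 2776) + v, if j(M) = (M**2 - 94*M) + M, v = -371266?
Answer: -198210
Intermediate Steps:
j(M) = M**2 - 93*M
((105102 + j(-213)) + 2776) + v = ((105102 - 213*(-93 - 213)) + 2776) - 371266 = ((105102 - 213*(-306)) + 2776) - 371266 = ((105102 + 65178) + 2776) - 371266 = (170280 + 2776) - 371266 = 173056 - 371266 = -198210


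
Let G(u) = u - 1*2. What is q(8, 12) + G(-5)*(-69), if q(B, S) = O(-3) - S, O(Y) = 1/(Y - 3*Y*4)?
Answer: 15544/33 ≈ 471.03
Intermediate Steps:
O(Y) = -1/(11*Y) (O(Y) = 1/(Y - 12*Y) = 1/(-11*Y) = -1/(11*Y))
G(u) = -2 + u (G(u) = u - 2 = -2 + u)
q(B, S) = 1/33 - S (q(B, S) = -1/11/(-3) - S = -1/11*(-1/3) - S = 1/33 - S)
q(8, 12) + G(-5)*(-69) = (1/33 - 1*12) + (-2 - 5)*(-69) = (1/33 - 12) - 7*(-69) = -395/33 + 483 = 15544/33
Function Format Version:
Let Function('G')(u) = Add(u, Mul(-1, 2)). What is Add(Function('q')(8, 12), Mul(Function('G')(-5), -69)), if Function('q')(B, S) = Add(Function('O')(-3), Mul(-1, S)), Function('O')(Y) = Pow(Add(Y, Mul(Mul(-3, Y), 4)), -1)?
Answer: Rational(15544, 33) ≈ 471.03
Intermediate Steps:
Function('O')(Y) = Mul(Rational(-1, 11), Pow(Y, -1)) (Function('O')(Y) = Pow(Add(Y, Mul(-12, Y)), -1) = Pow(Mul(-11, Y), -1) = Mul(Rational(-1, 11), Pow(Y, -1)))
Function('G')(u) = Add(-2, u) (Function('G')(u) = Add(u, -2) = Add(-2, u))
Function('q')(B, S) = Add(Rational(1, 33), Mul(-1, S)) (Function('q')(B, S) = Add(Mul(Rational(-1, 11), Pow(-3, -1)), Mul(-1, S)) = Add(Mul(Rational(-1, 11), Rational(-1, 3)), Mul(-1, S)) = Add(Rational(1, 33), Mul(-1, S)))
Add(Function('q')(8, 12), Mul(Function('G')(-5), -69)) = Add(Add(Rational(1, 33), Mul(-1, 12)), Mul(Add(-2, -5), -69)) = Add(Add(Rational(1, 33), -12), Mul(-7, -69)) = Add(Rational(-395, 33), 483) = Rational(15544, 33)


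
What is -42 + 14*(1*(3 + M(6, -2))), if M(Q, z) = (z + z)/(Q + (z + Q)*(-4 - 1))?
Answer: 4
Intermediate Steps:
M(Q, z) = 2*z/(-5*z - 4*Q) (M(Q, z) = (2*z)/(Q + (Q + z)*(-5)) = (2*z)/(Q + (-5*Q - 5*z)) = (2*z)/(-5*z - 4*Q) = 2*z/(-5*z - 4*Q))
-42 + 14*(1*(3 + M(6, -2))) = -42 + 14*(1*(3 - 2*(-2)/(4*6 + 5*(-2)))) = -42 + 14*(1*(3 - 2*(-2)/(24 - 10))) = -42 + 14*(1*(3 - 2*(-2)/14)) = -42 + 14*(1*(3 - 2*(-2)*1/14)) = -42 + 14*(1*(3 + 2/7)) = -42 + 14*(1*(23/7)) = -42 + 14*(23/7) = -42 + 46 = 4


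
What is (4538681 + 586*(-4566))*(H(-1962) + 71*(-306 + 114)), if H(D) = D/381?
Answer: -3226571893590/127 ≈ -2.5406e+10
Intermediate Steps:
H(D) = D/381 (H(D) = D*(1/381) = D/381)
(4538681 + 586*(-4566))*(H(-1962) + 71*(-306 + 114)) = (4538681 + 586*(-4566))*((1/381)*(-1962) + 71*(-306 + 114)) = (4538681 - 2675676)*(-654/127 + 71*(-192)) = 1863005*(-654/127 - 13632) = 1863005*(-1731918/127) = -3226571893590/127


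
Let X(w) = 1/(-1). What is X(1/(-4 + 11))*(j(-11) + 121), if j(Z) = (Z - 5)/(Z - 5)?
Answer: -122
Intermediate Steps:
X(w) = -1
j(Z) = 1 (j(Z) = (-5 + Z)/(-5 + Z) = 1)
X(1/(-4 + 11))*(j(-11) + 121) = -(1 + 121) = -1*122 = -122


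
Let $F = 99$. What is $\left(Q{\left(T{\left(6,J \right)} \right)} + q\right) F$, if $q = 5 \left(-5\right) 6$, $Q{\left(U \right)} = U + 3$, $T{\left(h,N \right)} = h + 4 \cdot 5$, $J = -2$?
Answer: $-11979$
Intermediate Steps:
$T{\left(h,N \right)} = 20 + h$ ($T{\left(h,N \right)} = h + 20 = 20 + h$)
$Q{\left(U \right)} = 3 + U$
$q = -150$ ($q = \left(-25\right) 6 = -150$)
$\left(Q{\left(T{\left(6,J \right)} \right)} + q\right) F = \left(\left(3 + \left(20 + 6\right)\right) - 150\right) 99 = \left(\left(3 + 26\right) - 150\right) 99 = \left(29 - 150\right) 99 = \left(-121\right) 99 = -11979$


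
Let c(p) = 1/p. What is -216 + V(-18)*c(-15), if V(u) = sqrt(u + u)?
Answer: -216 - 2*I/5 ≈ -216.0 - 0.4*I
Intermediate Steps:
V(u) = sqrt(2)*sqrt(u) (V(u) = sqrt(2*u) = sqrt(2)*sqrt(u))
-216 + V(-18)*c(-15) = -216 + (sqrt(2)*sqrt(-18))/(-15) = -216 + (sqrt(2)*(3*I*sqrt(2)))*(-1/15) = -216 + (6*I)*(-1/15) = -216 - 2*I/5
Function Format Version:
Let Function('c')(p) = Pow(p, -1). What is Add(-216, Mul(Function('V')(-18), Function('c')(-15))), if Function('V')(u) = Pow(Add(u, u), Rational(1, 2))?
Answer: Add(-216, Mul(Rational(-2, 5), I)) ≈ Add(-216.00, Mul(-0.40000, I))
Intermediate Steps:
Function('V')(u) = Mul(Pow(2, Rational(1, 2)), Pow(u, Rational(1, 2))) (Function('V')(u) = Pow(Mul(2, u), Rational(1, 2)) = Mul(Pow(2, Rational(1, 2)), Pow(u, Rational(1, 2))))
Add(-216, Mul(Function('V')(-18), Function('c')(-15))) = Add(-216, Mul(Mul(Pow(2, Rational(1, 2)), Pow(-18, Rational(1, 2))), Pow(-15, -1))) = Add(-216, Mul(Mul(Pow(2, Rational(1, 2)), Mul(3, I, Pow(2, Rational(1, 2)))), Rational(-1, 15))) = Add(-216, Mul(Mul(6, I), Rational(-1, 15))) = Add(-216, Mul(Rational(-2, 5), I))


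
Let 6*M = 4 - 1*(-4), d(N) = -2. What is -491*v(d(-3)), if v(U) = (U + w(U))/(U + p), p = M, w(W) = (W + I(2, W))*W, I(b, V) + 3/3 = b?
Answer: 0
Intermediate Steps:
I(b, V) = -1 + b
M = 4/3 (M = (4 - 1*(-4))/6 = (4 + 4)/6 = (⅙)*8 = 4/3 ≈ 1.3333)
w(W) = W*(1 + W) (w(W) = (W + (-1 + 2))*W = (W + 1)*W = (1 + W)*W = W*(1 + W))
p = 4/3 ≈ 1.3333
v(U) = (U + U*(1 + U))/(4/3 + U) (v(U) = (U + U*(1 + U))/(U + 4/3) = (U + U*(1 + U))/(4/3 + U))
-491*v(d(-3)) = -1473*(-2)*(2 - 2)/(4 + 3*(-2)) = -1473*(-2)*0/(4 - 6) = -1473*(-2)*0/(-2) = -1473*(-2)*(-1)*0/2 = -491*0 = 0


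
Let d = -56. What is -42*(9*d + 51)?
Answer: 19026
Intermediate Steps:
-42*(9*d + 51) = -42*(9*(-56) + 51) = -42*(-504 + 51) = -42*(-453) = 19026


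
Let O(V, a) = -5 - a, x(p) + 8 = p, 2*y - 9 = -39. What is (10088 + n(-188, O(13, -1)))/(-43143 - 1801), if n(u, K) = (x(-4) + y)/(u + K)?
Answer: -645641/2876416 ≈ -0.22446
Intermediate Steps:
y = -15 (y = 9/2 + (½)*(-39) = 9/2 - 39/2 = -15)
x(p) = -8 + p
n(u, K) = -27/(K + u) (n(u, K) = ((-8 - 4) - 15)/(u + K) = (-12 - 15)/(K + u) = -27/(K + u))
(10088 + n(-188, O(13, -1)))/(-43143 - 1801) = (10088 - 27/((-5 - 1*(-1)) - 188))/(-43143 - 1801) = (10088 - 27/((-5 + 1) - 188))/(-44944) = (10088 - 27/(-4 - 188))*(-1/44944) = (10088 - 27/(-192))*(-1/44944) = (10088 - 27*(-1/192))*(-1/44944) = (10088 + 9/64)*(-1/44944) = (645641/64)*(-1/44944) = -645641/2876416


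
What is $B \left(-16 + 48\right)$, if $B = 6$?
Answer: $192$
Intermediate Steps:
$B \left(-16 + 48\right) = 6 \left(-16 + 48\right) = 6 \cdot 32 = 192$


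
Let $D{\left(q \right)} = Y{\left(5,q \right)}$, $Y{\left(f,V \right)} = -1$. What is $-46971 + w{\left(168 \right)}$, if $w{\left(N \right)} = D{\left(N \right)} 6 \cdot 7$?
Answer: $-47013$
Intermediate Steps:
$D{\left(q \right)} = -1$
$w{\left(N \right)} = -42$ ($w{\left(N \right)} = \left(-1\right) 6 \cdot 7 = \left(-6\right) 7 = -42$)
$-46971 + w{\left(168 \right)} = -46971 - 42 = -47013$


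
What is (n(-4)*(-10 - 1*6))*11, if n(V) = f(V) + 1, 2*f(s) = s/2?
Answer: 0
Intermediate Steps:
f(s) = s/4 (f(s) = (s/2)/2 = s/4)
n(V) = 1 + V/4 (n(V) = V/4 + 1 = 1 + V/4)
(n(-4)*(-10 - 1*6))*11 = ((1 + (¼)*(-4))*(-10 - 1*6))*11 = ((1 - 1)*(-10 - 6))*11 = (0*(-16))*11 = 0*11 = 0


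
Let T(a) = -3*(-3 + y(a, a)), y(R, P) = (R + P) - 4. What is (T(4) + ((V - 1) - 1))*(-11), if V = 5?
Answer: 0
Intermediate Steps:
y(R, P) = -4 + P + R (y(R, P) = (P + R) - 4 = -4 + P + R)
T(a) = 21 - 6*a (T(a) = -3*(-3 + (-4 + a + a)) = -3*(-3 + (-4 + 2*a)) = -3*(-7 + 2*a) = 21 - 6*a)
(T(4) + ((V - 1) - 1))*(-11) = ((21 - 6*4) + ((5 - 1) - 1))*(-11) = ((21 - 24) + (4 - 1))*(-11) = (-3 + 3)*(-11) = 0*(-11) = 0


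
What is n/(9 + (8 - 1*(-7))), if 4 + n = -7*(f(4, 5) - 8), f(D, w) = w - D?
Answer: 15/8 ≈ 1.8750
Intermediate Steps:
n = 45 (n = -4 - 7*((5 - 1*4) - 8) = -4 - 7*((5 - 4) - 8) = -4 - 7*(1 - 8) = -4 - 7*(-7) = -4 + 49 = 45)
n/(9 + (8 - 1*(-7))) = 45/(9 + (8 - 1*(-7))) = 45/(9 + (8 + 7)) = 45/(9 + 15) = 45/24 = (1/24)*45 = 15/8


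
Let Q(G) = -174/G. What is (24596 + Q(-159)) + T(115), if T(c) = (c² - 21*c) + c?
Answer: 1882671/53 ≈ 35522.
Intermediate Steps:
T(c) = c² - 20*c
(24596 + Q(-159)) + T(115) = (24596 - 174/(-159)) + 115*(-20 + 115) = (24596 - 174*(-1/159)) + 115*95 = (24596 + 58/53) + 10925 = 1303646/53 + 10925 = 1882671/53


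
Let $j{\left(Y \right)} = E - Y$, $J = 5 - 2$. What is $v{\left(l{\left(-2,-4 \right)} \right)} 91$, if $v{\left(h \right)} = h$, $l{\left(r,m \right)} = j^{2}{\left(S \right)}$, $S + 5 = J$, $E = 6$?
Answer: $5824$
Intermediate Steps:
$J = 3$ ($J = 5 - 2 = 3$)
$S = -2$ ($S = -5 + 3 = -2$)
$j{\left(Y \right)} = 6 - Y$
$l{\left(r,m \right)} = 64$ ($l{\left(r,m \right)} = \left(6 - -2\right)^{2} = \left(6 + 2\right)^{2} = 8^{2} = 64$)
$v{\left(l{\left(-2,-4 \right)} \right)} 91 = 64 \cdot 91 = 5824$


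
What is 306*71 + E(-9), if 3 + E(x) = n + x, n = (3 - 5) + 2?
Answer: 21714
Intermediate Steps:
n = 0 (n = -2 + 2 = 0)
E(x) = -3 + x (E(x) = -3 + (0 + x) = -3 + x)
306*71 + E(-9) = 306*71 + (-3 - 9) = 21726 - 12 = 21714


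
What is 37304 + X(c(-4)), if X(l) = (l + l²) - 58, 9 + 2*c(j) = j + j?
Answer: 149239/4 ≈ 37310.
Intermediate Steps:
c(j) = -9/2 + j (c(j) = -9/2 + (j + j)/2 = -9/2 + (2*j)/2 = -9/2 + j)
X(l) = -58 + l + l²
37304 + X(c(-4)) = 37304 + (-58 + (-9/2 - 4) + (-9/2 - 4)²) = 37304 + (-58 - 17/2 + (-17/2)²) = 37304 + (-58 - 17/2 + 289/4) = 37304 + 23/4 = 149239/4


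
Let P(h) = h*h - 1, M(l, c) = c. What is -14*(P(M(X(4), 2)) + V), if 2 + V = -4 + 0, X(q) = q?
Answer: 42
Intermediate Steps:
V = -6 (V = -2 + (-4 + 0) = -2 - 4 = -6)
P(h) = -1 + h² (P(h) = h² - 1 = -1 + h²)
-14*(P(M(X(4), 2)) + V) = -14*((-1 + 2²) - 6) = -14*((-1 + 4) - 6) = -14*(3 - 6) = -14*(-3) = 42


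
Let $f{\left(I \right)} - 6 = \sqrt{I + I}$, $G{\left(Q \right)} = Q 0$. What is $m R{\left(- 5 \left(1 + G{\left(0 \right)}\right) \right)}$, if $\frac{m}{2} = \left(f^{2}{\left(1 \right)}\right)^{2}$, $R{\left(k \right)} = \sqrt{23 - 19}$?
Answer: $6928 + 3648 \sqrt{2} \approx 12087.0$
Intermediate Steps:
$G{\left(Q \right)} = 0$
$f{\left(I \right)} = 6 + \sqrt{2} \sqrt{I}$ ($f{\left(I \right)} = 6 + \sqrt{I + I} = 6 + \sqrt{2 I} = 6 + \sqrt{2} \sqrt{I}$)
$R{\left(k \right)} = 2$ ($R{\left(k \right)} = \sqrt{4} = 2$)
$m = 2 \left(6 + \sqrt{2}\right)^{4}$ ($m = 2 \left(\left(6 + \sqrt{2} \sqrt{1}\right)^{2}\right)^{2} = 2 \left(\left(6 + \sqrt{2} \cdot 1\right)^{2}\right)^{2} = 2 \left(\left(6 + \sqrt{2}\right)^{2}\right)^{2} = 2 \left(6 + \sqrt{2}\right)^{4} \approx 6043.5$)
$m R{\left(- 5 \left(1 + G{\left(0 \right)}\right) \right)} = \left(3464 + 1824 \sqrt{2}\right) 2 = 6928 + 3648 \sqrt{2}$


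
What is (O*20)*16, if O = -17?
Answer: -5440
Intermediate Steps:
(O*20)*16 = -17*20*16 = -340*16 = -5440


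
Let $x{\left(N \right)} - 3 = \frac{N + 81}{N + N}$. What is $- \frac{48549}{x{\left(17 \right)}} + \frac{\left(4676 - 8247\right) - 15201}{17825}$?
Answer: $- \frac{588537517}{71300} \approx -8254.4$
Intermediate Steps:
$x{\left(N \right)} = 3 + \frac{81 + N}{2 N}$ ($x{\left(N \right)} = 3 + \frac{N + 81}{N + N} = 3 + \frac{81 + N}{2 N}$)
$- \frac{48549}{x{\left(17 \right)}} + \frac{\left(4676 - 8247\right) - 15201}{17825} = - \frac{48549}{\frac{1}{2} \cdot \frac{1}{17} \left(81 + 7 \cdot 17\right)} + \frac{\left(4676 - 8247\right) - 15201}{17825} = - \frac{48549}{\frac{1}{2} \cdot \frac{1}{17} \left(81 + 119\right)} + \left(\left(4676 - 8247\right) - 15201\right) \frac{1}{17825} = - \frac{48549}{\frac{1}{2} \cdot \frac{1}{17} \cdot 200} + \left(-3571 - 15201\right) \frac{1}{17825} = - \frac{48549}{\frac{100}{17}} - \frac{18772}{17825} = \left(-48549\right) \frac{17}{100} - \frac{18772}{17825} = - \frac{825333}{100} - \frac{18772}{17825} = - \frac{588537517}{71300}$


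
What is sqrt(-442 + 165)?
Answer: I*sqrt(277) ≈ 16.643*I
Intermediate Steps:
sqrt(-442 + 165) = sqrt(-277) = I*sqrt(277)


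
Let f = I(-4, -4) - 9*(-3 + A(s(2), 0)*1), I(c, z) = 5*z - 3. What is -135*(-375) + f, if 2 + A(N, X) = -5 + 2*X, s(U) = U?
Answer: 50692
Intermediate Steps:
I(c, z) = -3 + 5*z
A(N, X) = -7 + 2*X (A(N, X) = -2 + (-5 + 2*X) = -7 + 2*X)
f = 67 (f = (-3 + 5*(-4)) - 9*(-3 + (-7 + 2*0)*1) = (-3 - 20) - 9*(-3 + (-7 + 0)*1) = -23 - 9*(-3 - 7*1) = -23 - 9*(-3 - 7) = -23 - 9*(-10) = -23 + 90 = 67)
-135*(-375) + f = -135*(-375) + 67 = 50625 + 67 = 50692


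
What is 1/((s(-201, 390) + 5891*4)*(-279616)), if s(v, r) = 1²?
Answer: -1/6589151040 ≈ -1.5176e-10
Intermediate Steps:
s(v, r) = 1
1/((s(-201, 390) + 5891*4)*(-279616)) = 1/((1 + 5891*4)*(-279616)) = -1/279616/(1 + 23564) = -1/279616/23565 = (1/23565)*(-1/279616) = -1/6589151040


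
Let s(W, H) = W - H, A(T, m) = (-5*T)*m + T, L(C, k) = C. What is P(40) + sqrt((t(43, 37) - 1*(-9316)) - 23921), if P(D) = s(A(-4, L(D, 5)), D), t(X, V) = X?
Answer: 756 + 3*I*sqrt(1618) ≈ 756.0 + 120.67*I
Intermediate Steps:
A(T, m) = T - 5*T*m (A(T, m) = -5*T*m + T = T - 5*T*m)
P(D) = -4 + 19*D (P(D) = -4*(1 - 5*D) - D = (-4 + 20*D) - D = -4 + 19*D)
P(40) + sqrt((t(43, 37) - 1*(-9316)) - 23921) = (-4 + 19*40) + sqrt((43 - 1*(-9316)) - 23921) = (-4 + 760) + sqrt((43 + 9316) - 23921) = 756 + sqrt(9359 - 23921) = 756 + sqrt(-14562) = 756 + 3*I*sqrt(1618)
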